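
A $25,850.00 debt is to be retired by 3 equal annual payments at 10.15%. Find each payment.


Formula: PMT = PV * r / (1 - (1+r)^(-n))
Denominator: 1 - (1 + 0.1015)^(-3) = 0.25175
Numerator: $25,850.00 * 0.1015 = 2623.775
PMT = 2623.775 / 0.25175 = $10,422.13

$10,422.13


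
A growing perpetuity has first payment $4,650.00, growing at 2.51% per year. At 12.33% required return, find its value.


Formula: PV = C / (r - g)
Spread: r - g = 0.1233 - 0.0251 = 0.0982
Substituting: PV = $4,650.00 / 0.0982
PV = $47,352.34

$47,352.34


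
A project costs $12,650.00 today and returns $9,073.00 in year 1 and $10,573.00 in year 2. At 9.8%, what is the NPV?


Formula: NPV = C0 + C1/(1+r) + C2/(1+r)^2
Discount C1: $9,073.00 / (1 + 0.098) = $8,263.21
Discount C2: $10,573.00 / (1 + 0.098)^2 = $8,769.88
NPV = -$12,650.00 + $8,263.21 + $8,769.88 = $4,383.08

$4,383.08


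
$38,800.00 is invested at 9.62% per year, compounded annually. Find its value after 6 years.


Formula: FV = P * (1 + r)^n
Substituting: FV = $38,800.00 * (1 + 0.0962)^6
Growth factor: (1.0962)^6 = 1.735157
FV = $38,800.00 * 1.735157 = $67,324.09

$67,324.09


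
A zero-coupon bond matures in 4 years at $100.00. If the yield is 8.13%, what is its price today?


Formula: Price = FV / (1 + r)^n
Substituting: Price = $100.00 / (1 + 0.0813)^4
Discount factor: (1.0813)^4 = 1.367051
Price = $100.00 / 1.367051 = $73.15

$73.15


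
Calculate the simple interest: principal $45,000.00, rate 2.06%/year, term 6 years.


Formula: I = P * r * t
Substituting: I = $45,000.00 * 0.0206 * 6
Step: I = $45,000.00 * 0.1236
I = $5,562.00

$5,562.00


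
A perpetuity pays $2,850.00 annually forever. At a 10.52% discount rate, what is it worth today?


Formula: PV = C / r
Substituting: PV = $2,850.00 / 0.1052
PV = $27,091.25

$27,091.25


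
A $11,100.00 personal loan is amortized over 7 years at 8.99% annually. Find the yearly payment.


Formula: PMT = PV * r / (1 - (1+r)^(-n))
Denominator: 1 - (1 + 0.0899)^(-7) = 0.452614
Numerator: $11,100.00 * 0.0899 = 997.89
PMT = 997.89 / 0.452614 = $2,204.72

$2,204.72


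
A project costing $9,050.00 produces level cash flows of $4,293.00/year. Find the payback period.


Formula: Payback = investment / annual cash flow
Substituting: Payback = $9,050.00 / $4,293.00
Payback = 2.1081 years

2.1081 years


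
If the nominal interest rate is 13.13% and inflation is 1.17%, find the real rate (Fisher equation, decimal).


Formula: (1 + r_real) = (1 + r_nom) / (1 + inflation)
Substituting: (1 + r_real) = 1.1313 / 1.0117
(1 + r_real) = 1.118217
r_real = 1.118217 - 1 = 0.118217

0.118217


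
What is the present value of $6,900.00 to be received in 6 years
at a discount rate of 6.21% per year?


Formula: PV = FV / (1 + r)^n
Substituting: PV = $6,900.00 / (1 + 0.0621)^6
Discount factor: (1.0621)^6 = 1.435464
PV = $6,900.00 / 1.435464 = $4,806.81

$4,806.81


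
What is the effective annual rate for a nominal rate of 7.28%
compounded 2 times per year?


Formula: EAR = (1 + r/m)^m - 1
Period rate: r/m = 0.0728 / 2 = 0.0364
Compounding: (1 + 0.0364)^2 = 1.074125
EAR = 1.074125 - 1 = 0.074125

0.074125


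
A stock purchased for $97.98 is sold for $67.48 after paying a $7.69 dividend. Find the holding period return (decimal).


Formula: HPR = (P1 - P0 + D) / P0
Gain: $67.48 - $97.98 + $7.69 = -$22.81
HPR = -$22.81 / $97.98 = -0.2328

-0.2328


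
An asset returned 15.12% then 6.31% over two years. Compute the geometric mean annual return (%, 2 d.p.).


Formula: Geometric mean = ((1+r1)*(1+r2))^(1/2) - 1
Product: (1 + 0.1512) * (1 + 0.0631) = 1.1512 * 1.0631 = 1.223841
Square root: 1.223841^0.5 = 1.106273
Geometric mean = 1.106273 - 1 = 0.106273
As percentage: 10.63%

10.63%


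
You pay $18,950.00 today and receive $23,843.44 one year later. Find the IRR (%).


Formula: IRR = C1/C0 - 1
Substituting: IRR = $23,843.44 / $18,950.00 - 1
Ratio: 1.258229 - 1 = 0.258229
IRR = 25.8229%

25.8229%


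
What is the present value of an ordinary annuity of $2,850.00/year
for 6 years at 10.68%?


Formula: PV = PMT * (1 - (1+r)^(-n)) / r
Discount factor: (1 + 0.1068)^(-6) = 0.543983
Bracket: 1 - 0.543983 = 0.456017
PV = $2,850.00 * 0.456017 / 0.1068 = $12,169.00

$12,169.00


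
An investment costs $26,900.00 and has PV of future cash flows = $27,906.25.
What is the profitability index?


Formula: PI = PV(cash flows) / initial investment
Substituting: PI = $27,906.25 / $26,900.00
PI = 1.0374

1.0374


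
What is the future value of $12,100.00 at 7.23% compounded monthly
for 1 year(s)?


Formula: FV = P * (1 + r/m)^(m*t)
Period rate: r/m = 0.0723 / 12 = 0.006025
Total periods: m*t = 12 * 1 = 12
Growth factor: (1 + 0.006025)^12 = 1.074745
FV = $12,100.00 * 1.074745 = $13,004.41

$13,004.41


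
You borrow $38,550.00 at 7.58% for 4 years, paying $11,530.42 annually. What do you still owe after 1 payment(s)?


Formula: Balance = PV*(1+r)^k - PMT*((1+r)^k - 1)/r
Growth: (1 + 0.0758)^1 = 1.0758
Accumulated factor: ((1+r)^k - 1)/r = 1.0
Balance = $38,550.00 * 1.0758 - $11,530.42 * 1.0
Balance = $29,941.67

$29,941.67


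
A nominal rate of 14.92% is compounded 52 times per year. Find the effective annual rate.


Formula: EAR = (1 + r/m)^m - 1
Period rate: r/m = 0.1492 / 52 = 0.002869
Compounding: (1 + 0.002869)^52 = 1.160657
EAR = 1.160657 - 1 = 0.160657

0.160657


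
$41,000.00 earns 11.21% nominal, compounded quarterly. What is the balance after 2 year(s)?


Formula: FV = P * (1 + r/m)^(m*t)
Period rate: r/m = 0.1121 / 4 = 0.028025
Total periods: m*t = 4 * 2 = 8
Growth factor: (1 + 0.028025)^8 = 1.247468
FV = $41,000.00 * 1.247468 = $51,146.19

$51,146.19


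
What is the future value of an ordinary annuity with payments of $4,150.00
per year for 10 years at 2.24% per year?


Formula: FV = PMT * ((1+r)^n - 1) / r
Growth factor: (1 + 0.0224)^10 = 1.247982
Numerator: 1.247982 - 1 = 0.247982
FV = $4,150.00 * 0.247982 / 0.0224 = $45,943.14

$45,943.14


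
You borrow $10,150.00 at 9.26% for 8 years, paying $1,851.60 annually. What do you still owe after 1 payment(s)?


Formula: Balance = PV*(1+r)^k - PMT*((1+r)^k - 1)/r
Growth: (1 + 0.0926)^1 = 1.0926
Accumulated factor: ((1+r)^k - 1)/r = 1.0
Balance = $10,150.00 * 1.0926 - $1,851.60 * 1.0
Balance = $9,238.29

$9,238.29


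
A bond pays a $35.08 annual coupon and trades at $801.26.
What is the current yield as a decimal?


Formula: Current yield = annual coupon / price
Substituting: CY = $35.08 / $801.26
CY = 0.043781

0.043781


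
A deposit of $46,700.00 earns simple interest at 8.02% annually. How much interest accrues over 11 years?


Formula: I = P * r * t
Substituting: I = $46,700.00 * 0.0802 * 11
Step: I = $46,700.00 * 0.8822
I = $41,198.74

$41,198.74


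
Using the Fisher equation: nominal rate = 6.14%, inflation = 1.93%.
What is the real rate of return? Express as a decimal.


Formula: (1 + r_real) = (1 + r_nom) / (1 + inflation)
Substituting: (1 + r_real) = 1.0614 / 1.0193
(1 + r_real) = 1.041303
r_real = 1.041303 - 1 = 0.041303

0.041303


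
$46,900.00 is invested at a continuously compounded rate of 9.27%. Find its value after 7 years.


Formula: FV = P * e^(r*t)
Exponent: r*t = 0.0927 * 7 = 0.6489
e^(0.6489) = 1.913435
FV = $46,900.00 * 1.913435 = $89,740.10

$89,740.10


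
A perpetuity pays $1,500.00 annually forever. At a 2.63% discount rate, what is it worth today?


Formula: PV = C / r
Substituting: PV = $1,500.00 / 0.0263
PV = $57,034.22

$57,034.22


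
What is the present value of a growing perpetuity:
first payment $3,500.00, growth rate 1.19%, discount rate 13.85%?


Formula: PV = C / (r - g)
Spread: r - g = 0.1385 - 0.0119 = 0.1266
Substituting: PV = $3,500.00 / 0.1266
PV = $27,646.13

$27,646.13


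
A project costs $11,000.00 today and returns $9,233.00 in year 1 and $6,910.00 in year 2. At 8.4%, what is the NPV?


Formula: NPV = C0 + C1/(1+r) + C2/(1+r)^2
Discount C1: $9,233.00 / (1 + 0.084) = $8,517.53
Discount C2: $6,910.00 / (1 + 0.084)^2 = $5,880.57
NPV = -$11,000.00 + $8,517.53 + $5,880.57 = $3,398.10

$3,398.10


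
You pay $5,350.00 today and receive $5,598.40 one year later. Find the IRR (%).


Formula: IRR = C1/C0 - 1
Substituting: IRR = $5,598.40 / $5,350.00 - 1
Ratio: 1.04643 - 1 = 0.04643
IRR = 4.643%

4.643%


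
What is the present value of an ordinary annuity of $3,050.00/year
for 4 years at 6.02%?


Formula: PV = PMT * (1 - (1+r)^(-n)) / r
Discount factor: (1 + 0.0602)^(-4) = 0.791496
Bracket: 1 - 0.791496 = 0.208504
PV = $3,050.00 * 0.208504 / 0.0602 = $10,563.73

$10,563.73


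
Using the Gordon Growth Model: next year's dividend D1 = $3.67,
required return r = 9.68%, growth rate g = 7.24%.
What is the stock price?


Formula: P = D1 / (r - g)
Spread: r - g = 0.0968 - 0.0724 = 0.0244
Substituting: P = $3.67 / 0.0244
P = $150.41

$150.41


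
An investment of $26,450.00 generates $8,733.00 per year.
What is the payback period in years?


Formula: Payback = investment / annual cash flow
Substituting: Payback = $26,450.00 / $8,733.00
Payback = 3.0287 years

3.0287 years


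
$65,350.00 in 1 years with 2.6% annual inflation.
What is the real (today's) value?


Formula: Real value = nominal / (1 + inflation)^years
Price level: (1 + 0.026)^1 = 1.026
Real value = $65,350.00 / 1.026 = $63,693.96

$63,693.96


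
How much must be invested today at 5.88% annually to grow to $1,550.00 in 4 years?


Formula: PV = FV / (1 + r)^n
Substituting: PV = $1,550.00 / (1 + 0.0588)^4
Discount factor: (1.0588)^4 = 1.25677
PV = $1,550.00 / 1.25677 = $1,233.32

$1,233.32


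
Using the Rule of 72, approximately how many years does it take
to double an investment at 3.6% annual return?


Formula: Years ≈ 72 / r
Substituting: Years ≈ 72 / 3.6
Years ≈ 20.0

20.0 years


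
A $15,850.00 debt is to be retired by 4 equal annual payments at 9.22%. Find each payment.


Formula: PMT = PV * r / (1 - (1+r)^(-n))
Denominator: 1 - (1 + 0.0922)^(-4) = 0.297265
Numerator: $15,850.00 * 0.0922 = 1461.37
PMT = 1461.37 / 0.297265 = $4,916.04

$4,916.04


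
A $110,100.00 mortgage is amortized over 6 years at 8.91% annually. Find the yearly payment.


Formula: PMT = PV * r / (1 - (1+r)^(-n))
Denominator: 1 - (1 + 0.0891)^(-6) = 0.40077
Numerator: $110,100.00 * 0.0891 = 9809.91
PMT = 9809.91 / 0.40077 = $24,477.65

$24,477.65


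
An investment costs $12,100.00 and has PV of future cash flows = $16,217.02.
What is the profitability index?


Formula: PI = PV(cash flows) / initial investment
Substituting: PI = $16,217.02 / $12,100.00
PI = 1.3402

1.3402


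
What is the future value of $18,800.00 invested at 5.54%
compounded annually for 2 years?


Formula: FV = P * (1 + r)^n
Substituting: FV = $18,800.00 * (1 + 0.0554)^2
Growth factor: (1.0554)^2 = 1.113869
FV = $18,800.00 * 1.113869 = $20,940.74

$20,940.74


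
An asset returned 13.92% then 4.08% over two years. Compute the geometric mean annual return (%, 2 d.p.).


Formula: Geometric mean = ((1+r1)*(1+r2))^(1/2) - 1
Product: (1 + 0.1392) * (1 + 0.0408) = 1.1392 * 1.0408 = 1.185679
Square root: 1.185679^0.5 = 1.088889
Geometric mean = 1.088889 - 1 = 0.088889
As percentage: 8.89%

8.89%


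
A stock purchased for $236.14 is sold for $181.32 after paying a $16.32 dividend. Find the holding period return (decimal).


Formula: HPR = (P1 - P0 + D) / P0
Gain: $181.32 - $236.14 + $16.32 = -$38.50
HPR = -$38.50 / $236.14 = -0.163

-0.163


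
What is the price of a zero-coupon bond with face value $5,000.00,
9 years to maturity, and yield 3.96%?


Formula: Price = FV / (1 + r)^n
Substituting: Price = $5,000.00 / (1 + 0.0396)^9
Discount factor: (1.0396)^9 = 1.418393
Price = $5,000.00 / 1.418393 = $3,525.12

$3,525.12


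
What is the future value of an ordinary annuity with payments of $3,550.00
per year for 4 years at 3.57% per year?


Formula: FV = PMT * ((1+r)^n - 1) / r
Growth factor: (1 + 0.0357)^4 = 1.150631
Numerator: 1.150631 - 1 = 0.150631
FV = $3,550.00 * 0.150631 / 0.0357 = $14,978.67

$14,978.67


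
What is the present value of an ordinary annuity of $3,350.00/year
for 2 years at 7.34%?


Formula: PV = PMT * (1 - (1+r)^(-n)) / r
Discount factor: (1 + 0.0734)^(-2) = 0.867914
Bracket: 1 - 0.867914 = 0.132086
PV = $3,350.00 * 0.132086 / 0.0734 = $6,028.44

$6,028.44


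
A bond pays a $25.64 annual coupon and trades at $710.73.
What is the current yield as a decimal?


Formula: Current yield = annual coupon / price
Substituting: CY = $25.64 / $710.73
CY = 0.036076

0.036076


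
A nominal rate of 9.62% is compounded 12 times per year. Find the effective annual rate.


Formula: EAR = (1 + r/m)^m - 1
Period rate: r/m = 0.0962 / 12 = 0.008017
Compounding: (1 + 0.008017)^12 = 1.100557
EAR = 1.100557 - 1 = 0.100557

0.100557


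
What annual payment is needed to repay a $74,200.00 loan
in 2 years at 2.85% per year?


Formula: PMT = PV * r / (1 - (1+r)^(-n))
Denominator: 1 - (1 + 0.0285)^(-2) = 0.054653
Numerator: $74,200.00 * 0.0285 = 2114.7
PMT = 2114.7 / 0.054653 = $38,693.45

$38,693.45


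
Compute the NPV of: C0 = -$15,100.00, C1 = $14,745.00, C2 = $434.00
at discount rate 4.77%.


Formula: NPV = C0 + C1/(1+r) + C2/(1+r)^2
Discount C1: $14,745.00 / (1 + 0.0477) = $14,073.69
Discount C2: $434.00 / (1 + 0.0477)^2 = $395.38
NPV = -$15,100.00 + $14,073.69 + $395.38 = -$630.93

-$630.93


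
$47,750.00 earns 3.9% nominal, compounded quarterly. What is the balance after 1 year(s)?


Formula: FV = P * (1 + r/m)^(m*t)
Period rate: r/m = 0.039 / 4 = 0.00975
Total periods: m*t = 4 * 1 = 4
Growth factor: (1 + 0.00975)^4 = 1.039574
FV = $47,750.00 * 1.039574 = $49,639.66

$49,639.66


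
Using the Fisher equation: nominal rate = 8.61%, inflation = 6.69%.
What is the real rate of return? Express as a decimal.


Formula: (1 + r_real) = (1 + r_nom) / (1 + inflation)
Substituting: (1 + r_real) = 1.0861 / 1.0669
(1 + r_real) = 1.017996
r_real = 1.017996 - 1 = 0.017996

0.017996


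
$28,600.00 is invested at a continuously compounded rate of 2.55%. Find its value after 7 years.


Formula: FV = P * e^(r*t)
Exponent: r*t = 0.0255 * 7 = 0.1785
e^(0.1785) = 1.195423
FV = $28,600.00 * 1.195423 = $34,189.09

$34,189.09


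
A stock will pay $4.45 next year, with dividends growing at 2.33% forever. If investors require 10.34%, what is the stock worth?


Formula: P = D1 / (r - g)
Spread: r - g = 0.1034 - 0.0233 = 0.0801
Substituting: P = $4.45 / 0.0801
P = $55.56

$55.56


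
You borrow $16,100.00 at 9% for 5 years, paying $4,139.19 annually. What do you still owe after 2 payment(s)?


Formula: Balance = PV*(1+r)^k - PMT*((1+r)^k - 1)/r
Growth: (1 + 0.09)^2 = 1.1881
Accumulated factor: ((1+r)^k - 1)/r = 2.09
Balance = $16,100.00 * 1.1881 - $4,139.19 * 2.09
Balance = $10,477.50

$10,477.50


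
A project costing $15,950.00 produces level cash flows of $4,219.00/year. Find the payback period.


Formula: Payback = investment / annual cash flow
Substituting: Payback = $15,950.00 / $4,219.00
Payback = 3.7805 years

3.7805 years


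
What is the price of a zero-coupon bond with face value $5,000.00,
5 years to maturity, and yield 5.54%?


Formula: Price = FV / (1 + r)^n
Substituting: Price = $5,000.00 / (1 + 0.0554)^5
Discount factor: (1.0554)^5 = 1.30944
Price = $5,000.00 / 1.30944 = $3,818.43

$3,818.43


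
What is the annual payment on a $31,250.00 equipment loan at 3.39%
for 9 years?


Formula: PMT = PV * r / (1 - (1+r)^(-n))
Denominator: 1 - (1 + 0.0339)^(-9) = 0.259213
Numerator: $31,250.00 * 0.0339 = 1059.375
PMT = 1059.375 / 0.259213 = $4,086.89

$4,086.89


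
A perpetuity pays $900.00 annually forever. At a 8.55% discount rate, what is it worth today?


Formula: PV = C / r
Substituting: PV = $900.00 / 0.0855
PV = $10,526.32

$10,526.32


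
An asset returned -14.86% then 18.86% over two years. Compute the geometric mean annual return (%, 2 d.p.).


Formula: Geometric mean = ((1+r1)*(1+r2))^(1/2) - 1
Product: (1 + -0.1486) * (1 + 0.1886) = 0.8514 * 1.1886 = 1.011974
Square root: 1.011974^0.5 = 1.005969
Geometric mean = 1.005969 - 1 = 0.005969
As percentage: 0.60%

0.60%


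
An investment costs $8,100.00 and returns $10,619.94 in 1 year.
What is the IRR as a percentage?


Formula: IRR = C1/C0 - 1
Substituting: IRR = $10,619.94 / $8,100.00 - 1
Ratio: 1.311104 - 1 = 0.311104
IRR = 31.1104%

31.1104%


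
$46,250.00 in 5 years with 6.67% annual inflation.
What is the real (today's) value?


Formula: Real value = nominal / (1 + inflation)^years
Price level: (1 + 0.0667)^5 = 1.381057
Real value = $46,250.00 / 1.381057 = $33,488.85

$33,488.85


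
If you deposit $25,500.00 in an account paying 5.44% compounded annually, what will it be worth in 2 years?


Formula: FV = P * (1 + r)^n
Substituting: FV = $25,500.00 * (1 + 0.0544)^2
Growth factor: (1.0544)^2 = 1.111759
FV = $25,500.00 * 1.111759 = $28,349.86

$28,349.86


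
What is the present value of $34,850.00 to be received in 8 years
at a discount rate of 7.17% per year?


Formula: PV = FV / (1 + r)^n
Substituting: PV = $34,850.00 / (1 + 0.0717)^8
Discount factor: (1.0717)^8 = 1.740147
PV = $34,850.00 / 1.740147 = $20,027.05

$20,027.05


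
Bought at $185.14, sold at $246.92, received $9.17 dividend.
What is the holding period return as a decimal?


Formula: HPR = (P1 - P0 + D) / P0
Gain: $246.92 - $185.14 + $9.17 = $70.95
HPR = $70.95 / $185.14 = 0.3832

0.3832


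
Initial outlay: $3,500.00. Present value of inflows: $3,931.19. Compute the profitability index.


Formula: PI = PV(cash flows) / initial investment
Substituting: PI = $3,931.19 / $3,500.00
PI = 1.1232

1.1232


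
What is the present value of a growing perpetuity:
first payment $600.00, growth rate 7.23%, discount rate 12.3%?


Formula: PV = C / (r - g)
Spread: r - g = 0.123 - 0.0723 = 0.0507
Substituting: PV = $600.00 / 0.0507
PV = $11,834.32

$11,834.32


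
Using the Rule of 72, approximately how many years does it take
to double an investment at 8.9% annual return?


Formula: Years ≈ 72 / r
Substituting: Years ≈ 72 / 8.9
Years ≈ 8.1

8.1 years


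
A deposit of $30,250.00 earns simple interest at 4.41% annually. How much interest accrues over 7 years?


Formula: I = P * r * t
Substituting: I = $30,250.00 * 0.0441 * 7
Step: I = $30,250.00 * 0.3087
I = $9,338.18

$9,338.18


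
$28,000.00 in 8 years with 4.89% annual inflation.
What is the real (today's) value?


Formula: Real value = nominal / (1 + inflation)^years
Price level: (1 + 0.0489)^8 = 1.465118
Real value = $28,000.00 / 1.465118 = $19,111.09

$19,111.09


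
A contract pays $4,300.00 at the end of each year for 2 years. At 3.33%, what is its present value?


Formula: PV = PMT * (1 - (1+r)^(-n)) / r
Discount factor: (1 + 0.0333)^(-2) = 0.936585
Bracket: 1 - 0.936585 = 0.063415
PV = $4,300.00 * 0.063415 / 0.0333 = $8,188.74

$8,188.74


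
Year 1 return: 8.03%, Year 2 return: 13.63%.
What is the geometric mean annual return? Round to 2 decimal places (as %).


Formula: Geometric mean = ((1+r1)*(1+r2))^(1/2) - 1
Product: (1 + 0.0803) * (1 + 0.1363) = 1.0803 * 1.1363 = 1.227545
Square root: 1.227545^0.5 = 1.107946
Geometric mean = 1.107946 - 1 = 0.107946
As percentage: 10.79%

10.79%


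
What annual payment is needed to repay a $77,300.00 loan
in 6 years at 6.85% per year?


Formula: PMT = PV * r / (1 - (1+r)^(-n))
Denominator: 1 - (1 + 0.0685)^(-6) = 0.328025
Numerator: $77,300.00 * 0.0685 = 5295.05
PMT = 5295.05 / 0.328025 = $16,142.19

$16,142.19


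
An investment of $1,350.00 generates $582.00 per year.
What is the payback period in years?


Formula: Payback = investment / annual cash flow
Substituting: Payback = $1,350.00 / $582.00
Payback = 2.3196 years

2.3196 years


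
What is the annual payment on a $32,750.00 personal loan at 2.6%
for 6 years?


Formula: PMT = PV * r / (1 - (1+r)^(-n))
Denominator: 1 - (1 + 0.026)^(-6) = 0.142734
Numerator: $32,750.00 * 0.026 = 851.5
PMT = 851.5 / 0.142734 = $5,965.66

$5,965.66


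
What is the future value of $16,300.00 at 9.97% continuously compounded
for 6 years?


Formula: FV = P * e^(r*t)
Exponent: r*t = 0.0997 * 6 = 0.5982
e^(0.5982) = 1.818842
FV = $16,300.00 * 1.818842 = $29,647.12

$29,647.12


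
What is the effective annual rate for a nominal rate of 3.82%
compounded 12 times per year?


Formula: EAR = (1 + r/m)^m - 1
Period rate: r/m = 0.0382 / 12 = 0.003183
Compounding: (1 + 0.003183)^12 = 1.038876
EAR = 1.038876 - 1 = 0.038876

0.038876


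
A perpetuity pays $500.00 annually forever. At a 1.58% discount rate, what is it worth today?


Formula: PV = C / r
Substituting: PV = $500.00 / 0.0158
PV = $31,645.57

$31,645.57


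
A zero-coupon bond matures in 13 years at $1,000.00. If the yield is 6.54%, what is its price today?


Formula: Price = FV / (1 + r)^n
Substituting: Price = $1,000.00 / (1 + 0.0654)^13
Discount factor: (1.0654)^13 = 2.278584
Price = $1,000.00 / 2.278584 = $438.87

$438.87


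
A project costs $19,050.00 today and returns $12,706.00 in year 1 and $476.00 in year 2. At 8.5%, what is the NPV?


Formula: NPV = C0 + C1/(1+r) + C2/(1+r)^2
Discount C1: $12,706.00 / (1 + 0.085) = $11,710.60
Discount C2: $476.00 / (1 + 0.085)^2 = $404.34
NPV = -$19,050.00 + $11,710.60 + $404.34 = -$6,935.06

-$6,935.06


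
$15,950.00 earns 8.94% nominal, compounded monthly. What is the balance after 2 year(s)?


Formula: FV = P * (1 + r/m)^(m*t)
Period rate: r/m = 0.0894 / 12 = 0.00745
Total periods: m*t = 12 * 2 = 24
Growth factor: (1 + 0.00745)^24 = 1.194989
FV = $15,950.00 * 1.194989 = $19,060.08

$19,060.08


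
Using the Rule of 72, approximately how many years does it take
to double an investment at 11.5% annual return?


Formula: Years ≈ 72 / r
Substituting: Years ≈ 72 / 11.5
Years ≈ 6.3

6.3 years


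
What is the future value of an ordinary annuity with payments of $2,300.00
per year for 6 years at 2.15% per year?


Formula: FV = PMT * ((1+r)^n - 1) / r
Growth factor: (1 + 0.0215)^6 = 1.136136
Numerator: 1.136136 - 1 = 0.136136
FV = $2,300.00 * 0.136136 / 0.0215 = $14,563.36

$14,563.36


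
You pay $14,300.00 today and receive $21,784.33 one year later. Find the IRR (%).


Formula: IRR = C1/C0 - 1
Substituting: IRR = $21,784.33 / $14,300.00 - 1
Ratio: 1.52338 - 1 = 0.52338
IRR = 52.338%

52.338%


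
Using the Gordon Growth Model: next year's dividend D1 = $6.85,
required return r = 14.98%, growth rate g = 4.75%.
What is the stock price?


Formula: P = D1 / (r - g)
Spread: r - g = 0.1498 - 0.0475 = 0.1023
Substituting: P = $6.85 / 0.1023
P = $66.96

$66.96


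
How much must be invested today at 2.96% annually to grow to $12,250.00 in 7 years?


Formula: PV = FV / (1 + r)^n
Substituting: PV = $12,250.00 / (1 + 0.0296)^7
Discount factor: (1.0296)^7 = 1.226534
PV = $12,250.00 / 1.226534 = $9,987.49

$9,987.49


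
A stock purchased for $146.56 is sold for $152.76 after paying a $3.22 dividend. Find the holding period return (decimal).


Formula: HPR = (P1 - P0 + D) / P0
Gain: $152.76 - $146.56 + $3.22 = $9.42
HPR = $9.42 / $146.56 = 0.0643

0.0643


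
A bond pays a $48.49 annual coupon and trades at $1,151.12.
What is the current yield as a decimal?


Formula: Current yield = annual coupon / price
Substituting: CY = $48.49 / $1,151.12
CY = 0.042124

0.042124


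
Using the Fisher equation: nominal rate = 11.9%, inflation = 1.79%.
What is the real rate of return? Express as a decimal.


Formula: (1 + r_real) = (1 + r_nom) / (1 + inflation)
Substituting: (1 + r_real) = 1.119 / 1.0179
(1 + r_real) = 1.099322
r_real = 1.099322 - 1 = 0.099322

0.099322


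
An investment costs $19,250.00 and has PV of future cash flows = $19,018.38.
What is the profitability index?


Formula: PI = PV(cash flows) / initial investment
Substituting: PI = $19,018.38 / $19,250.00
PI = 0.988

0.988


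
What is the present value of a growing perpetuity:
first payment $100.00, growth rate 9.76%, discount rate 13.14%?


Formula: PV = C / (r - g)
Spread: r - g = 0.1314 - 0.0976 = 0.0338
Substituting: PV = $100.00 / 0.0338
PV = $2,958.58

$2,958.58


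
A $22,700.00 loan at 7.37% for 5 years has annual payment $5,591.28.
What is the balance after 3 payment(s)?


Formula: Balance = PV*(1+r)^k - PMT*((1+r)^k - 1)/r
Growth: (1 + 0.0737)^3 = 1.237795
Accumulated factor: ((1+r)^k - 1)/r = 3.226532
Balance = $22,700.00 * 1.237795 - $5,591.28 * 3.226532
Balance = $10,057.51

$10,057.51


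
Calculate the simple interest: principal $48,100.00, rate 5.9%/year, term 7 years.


Formula: I = P * r * t
Substituting: I = $48,100.00 * 0.059 * 7
Step: I = $48,100.00 * 0.413
I = $19,865.30

$19,865.30


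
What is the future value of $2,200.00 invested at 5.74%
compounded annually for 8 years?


Formula: FV = P * (1 + r)^n
Substituting: FV = $2,200.00 * (1 + 0.0574)^8
Growth factor: (1.0574)^8 = 1.56284
FV = $2,200.00 * 1.56284 = $3,438.25

$3,438.25


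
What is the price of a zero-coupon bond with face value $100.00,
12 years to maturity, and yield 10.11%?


Formula: Price = FV / (1 + r)^n
Substituting: Price = $100.00 / (1 + 0.1011)^12
Discount factor: (1.1011)^12 = 3.176297
Price = $100.00 / 3.176297 = $31.48

$31.48


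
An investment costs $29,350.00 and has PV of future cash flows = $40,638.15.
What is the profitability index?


Formula: PI = PV(cash flows) / initial investment
Substituting: PI = $40,638.15 / $29,350.00
PI = 1.3846

1.3846


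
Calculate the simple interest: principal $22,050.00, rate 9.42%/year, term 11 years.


Formula: I = P * r * t
Substituting: I = $22,050.00 * 0.0942 * 11
Step: I = $22,050.00 * 1.0362
I = $22,848.21

$22,848.21


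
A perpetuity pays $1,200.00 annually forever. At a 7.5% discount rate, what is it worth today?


Formula: PV = C / r
Substituting: PV = $1,200.00 / 0.075
PV = $16,000.00

$16,000.00


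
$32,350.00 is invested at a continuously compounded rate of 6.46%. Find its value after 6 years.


Formula: FV = P * e^(r*t)
Exponent: r*t = 0.0646 * 6 = 0.3876
e^(0.3876) = 1.47344
FV = $32,350.00 * 1.47344 = $47,665.79

$47,665.79


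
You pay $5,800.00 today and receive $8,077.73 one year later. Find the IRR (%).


Formula: IRR = C1/C0 - 1
Substituting: IRR = $8,077.73 / $5,800.00 - 1
Ratio: 1.392712 - 1 = 0.392712
IRR = 39.2712%

39.2712%


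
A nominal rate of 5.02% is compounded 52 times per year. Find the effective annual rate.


Formula: EAR = (1 + r/m)^m - 1
Period rate: r/m = 0.0502 / 52 = 0.000965
Compounding: (1 + 0.000965)^52 = 1.051456
EAR = 1.051456 - 1 = 0.051456

0.051456


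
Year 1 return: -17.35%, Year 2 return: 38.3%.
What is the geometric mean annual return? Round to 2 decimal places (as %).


Formula: Geometric mean = ((1+r1)*(1+r2))^(1/2) - 1
Product: (1 + -0.1735) * (1 + 0.383) = 0.8265 * 1.383 = 1.14305
Square root: 1.14305^0.5 = 1.069135
Geometric mean = 1.069135 - 1 = 0.069135
As percentage: 6.91%

6.91%


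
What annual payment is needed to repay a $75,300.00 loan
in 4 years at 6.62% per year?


Formula: PMT = PV * r / (1 - (1+r)^(-n))
Denominator: 1 - (1 + 0.0662)^(-4) = 0.22617
Numerator: $75,300.00 * 0.0662 = 4984.86
PMT = 4984.86 / 0.22617 = $22,040.28

$22,040.28


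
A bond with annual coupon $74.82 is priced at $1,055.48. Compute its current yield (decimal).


Formula: Current yield = annual coupon / price
Substituting: CY = $74.82 / $1,055.48
CY = 0.070887

0.070887


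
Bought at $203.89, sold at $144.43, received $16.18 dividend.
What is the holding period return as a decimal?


Formula: HPR = (P1 - P0 + D) / P0
Gain: $144.43 - $203.89 + $16.18 = -$43.28
HPR = -$43.28 / $203.89 = -0.2123

-0.2123


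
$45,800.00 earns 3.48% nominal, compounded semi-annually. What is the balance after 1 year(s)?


Formula: FV = P * (1 + r/m)^(m*t)
Period rate: r/m = 0.0348 / 2 = 0.0174
Total periods: m*t = 2 * 1 = 2
Growth factor: (1 + 0.0174)^2 = 1.035103
FV = $45,800.00 * 1.035103 = $47,407.71

$47,407.71


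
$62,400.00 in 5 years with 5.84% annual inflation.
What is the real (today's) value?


Formula: Real value = nominal / (1 + inflation)^years
Price level: (1 + 0.0584)^5 = 1.328156
Real value = $62,400.00 / 1.328156 = $46,982.43

$46,982.43


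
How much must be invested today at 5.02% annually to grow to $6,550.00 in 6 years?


Formula: PV = FV / (1 + r)^n
Substituting: PV = $6,550.00 / (1 + 0.0502)^6
Discount factor: (1.0502)^6 = 1.341628
PV = $6,550.00 / 1.341628 = $4,882.13

$4,882.13


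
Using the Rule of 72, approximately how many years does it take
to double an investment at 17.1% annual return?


Formula: Years ≈ 72 / r
Substituting: Years ≈ 72 / 17.1
Years ≈ 4.2

4.2 years


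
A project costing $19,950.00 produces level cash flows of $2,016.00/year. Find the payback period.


Formula: Payback = investment / annual cash flow
Substituting: Payback = $19,950.00 / $2,016.00
Payback = 9.8958 years

9.8958 years


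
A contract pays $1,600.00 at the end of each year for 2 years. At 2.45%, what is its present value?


Formula: PV = PMT * (1 - (1+r)^(-n)) / r
Discount factor: (1 + 0.0245)^(-2) = 0.952744
Bracket: 1 - 0.952744 = 0.047256
PV = $1,600.00 * 0.047256 / 0.0245 = $3,086.13

$3,086.13


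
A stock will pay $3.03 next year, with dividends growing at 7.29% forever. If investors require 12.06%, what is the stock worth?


Formula: P = D1 / (r - g)
Spread: r - g = 0.1206 - 0.0729 = 0.0477
Substituting: P = $3.03 / 0.0477
P = $63.52

$63.52


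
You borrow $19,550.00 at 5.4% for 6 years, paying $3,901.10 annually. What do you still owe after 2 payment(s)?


Formula: Balance = PV*(1+r)^k - PMT*((1+r)^k - 1)/r
Growth: (1 + 0.054)^2 = 1.110916
Accumulated factor: ((1+r)^k - 1)/r = 2.054
Balance = $19,550.00 * 1.110916 - $3,901.10 * 2.054
Balance = $13,705.55

$13,705.55


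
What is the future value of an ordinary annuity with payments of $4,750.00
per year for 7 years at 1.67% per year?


Formula: FV = PMT * ((1+r)^n - 1) / r
Growth factor: (1 + 0.0167)^7 = 1.122922
Numerator: 1.122922 - 1 = 0.122922
FV = $4,750.00 * 0.122922 / 0.0167 = $34,962.97

$34,962.97


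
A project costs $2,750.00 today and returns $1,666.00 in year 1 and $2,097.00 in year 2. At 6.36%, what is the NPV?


Formula: NPV = C0 + C1/(1+r) + C2/(1+r)^2
Discount C1: $1,666.00 / (1 + 0.0636) = $1,566.38
Discount C2: $2,097.00 / (1 + 0.0636)^2 = $1,853.71
NPV = -$2,750.00 + $1,566.38 + $1,853.71 = $670.09

$670.09


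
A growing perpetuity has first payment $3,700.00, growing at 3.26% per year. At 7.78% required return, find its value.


Formula: PV = C / (r - g)
Spread: r - g = 0.0778 - 0.0326 = 0.0452
Substituting: PV = $3,700.00 / 0.0452
PV = $81,858.41

$81,858.41


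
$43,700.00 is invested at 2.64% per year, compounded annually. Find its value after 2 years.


Formula: FV = P * (1 + r)^n
Substituting: FV = $43,700.00 * (1 + 0.0264)^2
Growth factor: (1.0264)^2 = 1.053497
FV = $43,700.00 * 1.053497 = $46,037.82

$46,037.82


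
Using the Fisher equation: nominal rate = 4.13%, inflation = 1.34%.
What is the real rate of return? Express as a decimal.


Formula: (1 + r_real) = (1 + r_nom) / (1 + inflation)
Substituting: (1 + r_real) = 1.0413 / 1.0134
(1 + r_real) = 1.027531
r_real = 1.027531 - 1 = 0.027531

0.027531


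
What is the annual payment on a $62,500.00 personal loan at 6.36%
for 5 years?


Formula: PMT = PV * r / (1 - (1+r)^(-n))
Denominator: 1 - (1 + 0.0636)^(-5) = 0.265303
Numerator: $62,500.00 * 0.0636 = 3975.0
PMT = 3975.0 / 0.265303 = $14,982.88

$14,982.88


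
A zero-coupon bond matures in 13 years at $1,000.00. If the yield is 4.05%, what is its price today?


Formula: Price = FV / (1 + r)^n
Substituting: Price = $1,000.00 / (1 + 0.0405)^13
Discount factor: (1.0405)^13 = 1.67551
Price = $1,000.00 / 1.67551 = $596.83

$596.83


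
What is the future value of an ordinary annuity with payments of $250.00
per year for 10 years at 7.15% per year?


Formula: FV = PMT * ((1+r)^n - 1) / r
Growth factor: (1 + 0.0715)^10 = 1.994903
Numerator: 1.994903 - 1 = 0.994903
FV = $250.00 * 0.994903 / 0.0715 = $3,478.68

$3,478.68


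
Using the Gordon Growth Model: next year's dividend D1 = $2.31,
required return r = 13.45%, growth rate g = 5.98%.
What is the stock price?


Formula: P = D1 / (r - g)
Spread: r - g = 0.1345 - 0.0598 = 0.0747
Substituting: P = $2.31 / 0.0747
P = $30.92

$30.92


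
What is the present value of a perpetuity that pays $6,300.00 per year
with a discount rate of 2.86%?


Formula: PV = C / r
Substituting: PV = $6,300.00 / 0.0286
PV = $220,279.72

$220,279.72


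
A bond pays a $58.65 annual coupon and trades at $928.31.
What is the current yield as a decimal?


Formula: Current yield = annual coupon / price
Substituting: CY = $58.65 / $928.31
CY = 0.063179

0.063179


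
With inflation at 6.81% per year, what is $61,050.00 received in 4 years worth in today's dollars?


Formula: Real value = nominal / (1 + inflation)^years
Price level: (1 + 0.0681)^4 = 1.30151
Real value = $61,050.00 / 1.30151 = $46,907.04

$46,907.04


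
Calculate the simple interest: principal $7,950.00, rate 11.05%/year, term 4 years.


Formula: I = P * r * t
Substituting: I = $7,950.00 * 0.1105 * 4
Step: I = $7,950.00 * 0.442
I = $3,513.90

$3,513.90


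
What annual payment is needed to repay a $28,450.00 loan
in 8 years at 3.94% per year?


Formula: PMT = PV * r / (1 - (1+r)^(-n))
Denominator: 1 - (1 + 0.0394)^(-8) = 0.265929
Numerator: $28,450.00 * 0.0394 = 1120.93
PMT = 1120.93 / 0.265929 = $4,215.15

$4,215.15


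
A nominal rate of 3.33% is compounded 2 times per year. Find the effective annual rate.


Formula: EAR = (1 + r/m)^m - 1
Period rate: r/m = 0.0333 / 2 = 0.01665
Compounding: (1 + 0.01665)^2 = 1.033577
EAR = 1.033577 - 1 = 0.033577

0.033577


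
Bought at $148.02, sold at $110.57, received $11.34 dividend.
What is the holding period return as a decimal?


Formula: HPR = (P1 - P0 + D) / P0
Gain: $110.57 - $148.02 + $11.34 = -$26.11
HPR = -$26.11 / $148.02 = -0.1764

-0.1764


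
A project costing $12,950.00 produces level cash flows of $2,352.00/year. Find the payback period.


Formula: Payback = investment / annual cash flow
Substituting: Payback = $12,950.00 / $2,352.00
Payback = 5.506 years

5.506 years


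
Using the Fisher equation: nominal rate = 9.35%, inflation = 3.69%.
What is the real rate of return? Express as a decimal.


Formula: (1 + r_real) = (1 + r_nom) / (1 + inflation)
Substituting: (1 + r_real) = 1.0935 / 1.0369
(1 + r_real) = 1.054586
r_real = 1.054586 - 1 = 0.054586

0.054586


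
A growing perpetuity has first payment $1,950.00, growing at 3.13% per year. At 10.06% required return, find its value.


Formula: PV = C / (r - g)
Spread: r - g = 0.1006 - 0.0313 = 0.0693
Substituting: PV = $1,950.00 / 0.0693
PV = $28,138.53

$28,138.53


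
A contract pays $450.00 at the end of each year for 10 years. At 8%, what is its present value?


Formula: PV = PMT * (1 - (1+r)^(-n)) / r
Discount factor: (1 + 0.08)^(-10) = 0.463193
Bracket: 1 - 0.463193 = 0.536807
PV = $450.00 * 0.536807 / 0.08 = $3,019.54

$3,019.54


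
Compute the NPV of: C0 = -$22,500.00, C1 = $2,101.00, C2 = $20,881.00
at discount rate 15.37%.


Formula: NPV = C0 + C1/(1+r) + C2/(1+r)^2
Discount C1: $2,101.00 / (1 + 0.1537) = $1,821.10
Discount C2: $20,881.00 / (1 + 0.1537)^2 = $15,687.93
NPV = -$22,500.00 + $1,821.10 + $15,687.93 = -$4,990.98

-$4,990.98


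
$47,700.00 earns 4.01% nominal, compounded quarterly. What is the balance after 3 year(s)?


Formula: FV = P * (1 + r/m)^(m*t)
Period rate: r/m = 0.0401 / 4 = 0.010025
Total periods: m*t = 4 * 3 = 12
Growth factor: (1 + 0.010025)^12 = 1.12716
FV = $47,700.00 * 1.12716 = $53,765.52

$53,765.52


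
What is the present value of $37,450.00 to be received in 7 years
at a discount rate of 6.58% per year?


Formula: PV = FV / (1 + r)^n
Substituting: PV = $37,450.00 / (1 + 0.0658)^7
Discount factor: (1.0658)^7 = 1.562176
PV = $37,450.00 / 1.562176 = $23,972.97

$23,972.97


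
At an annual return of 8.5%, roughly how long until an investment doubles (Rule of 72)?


Formula: Years ≈ 72 / r
Substituting: Years ≈ 72 / 8.5
Years ≈ 8.5

8.5 years


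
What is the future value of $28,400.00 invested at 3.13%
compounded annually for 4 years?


Formula: FV = P * (1 + r)^n
Substituting: FV = $28,400.00 * (1 + 0.0313)^4
Growth factor: (1.0313)^4 = 1.131202
FV = $28,400.00 * 1.131202 = $32,126.13

$32,126.13


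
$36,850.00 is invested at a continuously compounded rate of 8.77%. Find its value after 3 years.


Formula: FV = P * e^(r*t)
Exponent: r*t = 0.0877 * 3 = 0.2631
e^(0.2631) = 1.300957
FV = $36,850.00 * 1.300957 = $47,940.26

$47,940.26


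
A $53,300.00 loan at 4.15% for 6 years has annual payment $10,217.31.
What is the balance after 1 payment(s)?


Formula: Balance = PV*(1+r)^k - PMT*((1+r)^k - 1)/r
Growth: (1 + 0.0415)^1 = 1.0415
Accumulated factor: ((1+r)^k - 1)/r = 1.0
Balance = $53,300.00 * 1.0415 - $10,217.31 * 1.0
Balance = $45,294.64

$45,294.64


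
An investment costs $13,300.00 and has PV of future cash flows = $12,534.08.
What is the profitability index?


Formula: PI = PV(cash flows) / initial investment
Substituting: PI = $12,534.08 / $13,300.00
PI = 0.9424

0.9424


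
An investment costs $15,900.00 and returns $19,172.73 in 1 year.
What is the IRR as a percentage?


Formula: IRR = C1/C0 - 1
Substituting: IRR = $19,172.73 / $15,900.00 - 1
Ratio: 1.205832 - 1 = 0.205832
IRR = 20.5832%

20.5832%


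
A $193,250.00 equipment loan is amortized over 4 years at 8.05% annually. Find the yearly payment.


Formula: PMT = PV * r / (1 - (1+r)^(-n))
Denominator: 1 - (1 + 0.0805)^(-4) = 0.26633
Numerator: $193,250.00 * 0.0805 = 15556.625
PMT = 15556.625 / 0.26633 = $58,411.14

$58,411.14


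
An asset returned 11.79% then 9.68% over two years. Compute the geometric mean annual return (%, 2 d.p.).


Formula: Geometric mean = ((1+r1)*(1+r2))^(1/2) - 1
Product: (1 + 0.1179) * (1 + 0.0968) = 1.1179 * 1.0968 = 1.226113
Square root: 1.226113^0.5 = 1.1073
Geometric mean = 1.1073 - 1 = 0.1073
As percentage: 10.73%

10.73%


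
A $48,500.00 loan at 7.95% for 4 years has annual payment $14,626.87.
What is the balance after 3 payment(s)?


Formula: Balance = PV*(1+r)^k - PMT*((1+r)^k - 1)/r
Growth: (1 + 0.0795)^3 = 1.257963
Accumulated factor: ((1+r)^k - 1)/r = 3.24482
Balance = $48,500.00 * 1.257963 - $14,626.87 * 3.24482
Balance = $13,549.65

$13,549.65


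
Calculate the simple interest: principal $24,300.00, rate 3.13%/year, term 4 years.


Formula: I = P * r * t
Substituting: I = $24,300.00 * 0.0313 * 4
Step: I = $24,300.00 * 0.1252
I = $3,042.36

$3,042.36


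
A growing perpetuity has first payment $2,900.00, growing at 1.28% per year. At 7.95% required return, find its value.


Formula: PV = C / (r - g)
Spread: r - g = 0.0795 - 0.0128 = 0.0667
Substituting: PV = $2,900.00 / 0.0667
PV = $43,478.26

$43,478.26


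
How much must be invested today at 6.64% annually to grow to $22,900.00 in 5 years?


Formula: PV = FV / (1 + r)^n
Substituting: PV = $22,900.00 / (1 + 0.0664)^5
Discount factor: (1.0664)^5 = 1.379116
PV = $22,900.00 / 1.379116 = $16,604.84

$16,604.84


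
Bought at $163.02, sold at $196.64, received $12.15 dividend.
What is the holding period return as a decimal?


Formula: HPR = (P1 - P0 + D) / P0
Gain: $196.64 - $163.02 + $12.15 = $45.77
HPR = $45.77 / $163.02 = 0.2808

0.2808


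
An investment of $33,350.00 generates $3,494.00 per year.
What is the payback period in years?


Formula: Payback = investment / annual cash flow
Substituting: Payback = $33,350.00 / $3,494.00
Payback = 9.5449 years

9.5449 years
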